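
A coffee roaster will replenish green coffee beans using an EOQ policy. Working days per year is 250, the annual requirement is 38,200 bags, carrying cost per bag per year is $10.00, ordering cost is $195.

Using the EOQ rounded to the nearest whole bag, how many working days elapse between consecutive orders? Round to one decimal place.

EOQ = √(2DS/H) = √(2 × 38,200 × 195 / 10)
    = √(1,489,800.00) ≈ 1,220.57 → Q = 1,221 bags
Cycle time = (working days × Q)/D = (250 × 1,221) / 38,200 = 7.991 days

8.0 days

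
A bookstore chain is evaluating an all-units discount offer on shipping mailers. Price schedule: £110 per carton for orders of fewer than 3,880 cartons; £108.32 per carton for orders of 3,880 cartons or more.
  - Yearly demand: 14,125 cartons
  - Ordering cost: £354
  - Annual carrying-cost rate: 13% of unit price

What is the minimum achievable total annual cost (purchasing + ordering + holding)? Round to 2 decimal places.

H₁ = 13%×£110 = £14.3000;  H₂ = 13%×£108.32 = £14.0816
EOQ₁ = √(2×14,125×354/14.3000) = 836.26  (< 3,880, feasible at tier 1)
EOQ₂ = √(2×14,125×354/14.0816) = 842.72  (< 3,880 → use Q = 3,880 at tier-2 price)
TC(tier 1 (EOQ₁), Q≈836.3) = £1,565,708.56
TC(tier 2, Q≈3,880.0) = £1,558,627.03
Minimum at tier 2: £1,558,627.03

£1,558,627.03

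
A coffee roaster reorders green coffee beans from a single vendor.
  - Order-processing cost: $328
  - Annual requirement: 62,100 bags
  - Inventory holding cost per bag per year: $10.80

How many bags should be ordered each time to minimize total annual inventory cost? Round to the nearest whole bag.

EOQ = √(2DS/H) = √(2 × 62,100 × 328 / 10.8)
    = √(3,772,000.00) ≈ 1,942.16

1,942 bags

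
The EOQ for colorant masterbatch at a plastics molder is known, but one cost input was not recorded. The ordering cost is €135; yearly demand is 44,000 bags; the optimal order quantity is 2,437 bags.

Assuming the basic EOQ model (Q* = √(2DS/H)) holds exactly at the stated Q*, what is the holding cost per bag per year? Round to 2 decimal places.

€2.00

Since Q* = (2DS/H)^½, squaring gives Q*²·H = 2DS.
H = 2DS / Q² = 2 × 44,000 × 135 / 2,437² = 2.0003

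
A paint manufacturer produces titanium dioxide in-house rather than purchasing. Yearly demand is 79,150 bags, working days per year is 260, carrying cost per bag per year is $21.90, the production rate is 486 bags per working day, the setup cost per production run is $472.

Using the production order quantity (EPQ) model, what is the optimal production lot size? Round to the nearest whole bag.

3,022 bags

d = 79,150/260 = 304.4231 bags/day;  effective holding cost H(1 − d/p) = 21.9·(1 − 304.4231/486) = 8.18217
Q* = √(2DS / H_eff) = √(2·79,150·472 / 8.18217) ≈ 3,021.88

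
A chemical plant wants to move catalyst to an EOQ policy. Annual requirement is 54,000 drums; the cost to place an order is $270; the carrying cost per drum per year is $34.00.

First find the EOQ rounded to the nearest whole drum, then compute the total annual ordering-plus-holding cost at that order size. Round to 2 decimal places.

$31,487.14

Q* = √(2·D·S / H) = √(2·54,000·270 / 34) = √857,647.1 ≈ 926.09 → Q = 926 drums
Annual ordering cost = (D/Q)·S = (54,000/926) × 270 = $15,745.14
Annual holding cost  = (Q/2)·H = (926/2) × 34 = $15,742.00
Total = $15,745.14 + $15,742.00 = $31,487.14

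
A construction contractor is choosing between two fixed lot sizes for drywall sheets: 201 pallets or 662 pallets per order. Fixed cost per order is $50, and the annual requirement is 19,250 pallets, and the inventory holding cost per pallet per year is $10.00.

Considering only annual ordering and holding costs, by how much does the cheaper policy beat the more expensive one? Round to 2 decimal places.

TC(Q) = (D/Q)S + (Q/2)H
TC(201) = (19,250/201)×50 + (201/2)×10 = $5,793.56
TC(662) = (19,250/662)×50 + (662/2)×10 = $4,763.93
Lots of 662 are cheaper by $1,029.63.

$1,029.63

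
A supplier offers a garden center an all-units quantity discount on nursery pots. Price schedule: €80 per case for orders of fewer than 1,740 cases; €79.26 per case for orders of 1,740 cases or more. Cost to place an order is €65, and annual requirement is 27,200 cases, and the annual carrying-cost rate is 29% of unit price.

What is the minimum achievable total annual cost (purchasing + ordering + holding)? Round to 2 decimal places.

H₁ = 29%×€80 = €23.2000;  H₂ = 29%×€79.26 = €22.9854
EOQ₁ = √(2×27,200×65/23.2000) = 390.40  (< 1,740, feasible at tier 1)
EOQ₂ = √(2×27,200×65/22.9854) = 392.22  (< 1,740 → use Q = 1,740 at tier-2 price)
TC(tier 1 (EOQ₁), Q≈390.4) = €2,185,057.33
TC(tier 2, Q≈1,740.0) = €2,176,885.39
Minimum at tier 2: €2,176,885.39

€2,176,885.39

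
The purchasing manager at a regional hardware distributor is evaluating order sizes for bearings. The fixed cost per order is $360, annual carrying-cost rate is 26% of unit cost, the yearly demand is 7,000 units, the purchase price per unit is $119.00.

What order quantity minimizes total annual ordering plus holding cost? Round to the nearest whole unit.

404 units

Carrying cost H = $119 × 26% = $30.9400/unit/yr
2DS/H = 2·7,000·360/30.94 = 162,895.93
EOQ = √162,895.93 ≈ 403.60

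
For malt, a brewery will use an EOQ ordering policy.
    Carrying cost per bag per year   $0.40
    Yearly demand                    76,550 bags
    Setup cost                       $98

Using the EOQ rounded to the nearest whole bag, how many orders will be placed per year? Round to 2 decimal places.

2DS/H = 2·76,550·98/0.4 = 37,509,500.00
EOQ = √37,509,500.00 ≈ 6,124.50 → Q = 6,124
N = D/Q = 76,550/6,124 ≈ 12.500 orders/yr

12.50 orders per year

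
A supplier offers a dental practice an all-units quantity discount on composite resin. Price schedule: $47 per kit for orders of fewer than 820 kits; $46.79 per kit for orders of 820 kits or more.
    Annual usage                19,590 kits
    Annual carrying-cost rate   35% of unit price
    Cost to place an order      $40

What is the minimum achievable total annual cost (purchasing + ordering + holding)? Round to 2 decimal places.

H₁ = 35%×$47 = $16.4500;  H₂ = 35%×$46.79 = $16.3765
EOQ₁ = √(2×19,590×40/16.4500) = 308.66  (< 820, feasible at tier 1)
EOQ₂ = √(2×19,590×40/16.3765) = 309.35  (< 820 → use Q = 820 at tier-2 price)
TC(tier 1 (EOQ₁), Q≈308.7) = $925,807.44
TC(tier 2, Q≈820.0) = $924,286.07
Minimum at tier 2: $924,286.07

$924,286.07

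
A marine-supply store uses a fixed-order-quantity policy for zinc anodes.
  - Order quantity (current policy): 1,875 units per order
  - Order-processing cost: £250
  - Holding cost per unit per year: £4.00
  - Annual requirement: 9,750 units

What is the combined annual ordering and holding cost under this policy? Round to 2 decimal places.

£5,050.00

Ordering: D/Q × S = 9,750/1,875 × £250 = £1,300.00
Holding:  Q/2 × H = 1,875/2 × £4 = £3,750.00
Total = £1,300.00 + £3,750.00 = £5,050.00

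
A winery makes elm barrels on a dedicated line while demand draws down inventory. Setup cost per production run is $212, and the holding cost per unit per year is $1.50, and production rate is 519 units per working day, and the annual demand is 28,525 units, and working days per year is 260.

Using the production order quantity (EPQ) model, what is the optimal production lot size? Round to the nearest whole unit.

3,198 units

Daily demand d = 28,525/260 = 109.712; p = 519; 1 − d/p = 0.78861
EPQ = √(2DS / (H(1 − d/p)))
    = √(2 × 28,525 × 212 / (1.5 × 0.78861)) ≈ 3,197.56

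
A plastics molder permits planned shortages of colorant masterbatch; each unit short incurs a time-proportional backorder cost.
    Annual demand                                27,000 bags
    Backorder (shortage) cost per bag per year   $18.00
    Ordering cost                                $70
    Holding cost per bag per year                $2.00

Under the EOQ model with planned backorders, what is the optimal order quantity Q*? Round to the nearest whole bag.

Q* = √(2DS/H) · √((H + b)/b)
   = √(2 × 27,000 × 70 / 2) · √((2 + 18) / 18)
   = 1,374.773 × 1.0541 ≈ 1,449.14

1,449 bags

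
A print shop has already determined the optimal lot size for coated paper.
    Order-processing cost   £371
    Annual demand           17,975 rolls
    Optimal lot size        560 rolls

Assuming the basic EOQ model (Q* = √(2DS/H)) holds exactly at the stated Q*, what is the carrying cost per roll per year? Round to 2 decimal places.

£42.53

Since Q* = (2DS/H)^½, squaring gives Q*²·H = 2DS.
H = 2DS / Q² = 2 × 17,975 × 371 / 560² = 42.5301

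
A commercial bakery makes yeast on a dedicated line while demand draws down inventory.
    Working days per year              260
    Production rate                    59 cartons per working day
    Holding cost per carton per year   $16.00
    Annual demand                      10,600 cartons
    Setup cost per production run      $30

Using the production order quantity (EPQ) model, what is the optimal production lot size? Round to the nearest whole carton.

Daily demand d = 10,600/260 = 40.769; p = 59; 1 − d/p = 0.30900
EPQ = √(2DS / (H(1 − d/p)))
    = √(2 × 10,600 × 30 / (16 × 0.30900)) ≈ 358.67

359 cartons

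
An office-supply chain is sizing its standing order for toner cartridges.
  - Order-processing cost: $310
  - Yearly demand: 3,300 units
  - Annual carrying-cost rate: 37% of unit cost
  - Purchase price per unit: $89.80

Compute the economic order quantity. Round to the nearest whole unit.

Holding cost per unit per year: H = 37% × $89.8 = $33.2260
EOQ = √(2DS/H) = √(2 × 3,300 × 310 / 33.226)
    = √(61,578.28) ≈ 248.15

248 units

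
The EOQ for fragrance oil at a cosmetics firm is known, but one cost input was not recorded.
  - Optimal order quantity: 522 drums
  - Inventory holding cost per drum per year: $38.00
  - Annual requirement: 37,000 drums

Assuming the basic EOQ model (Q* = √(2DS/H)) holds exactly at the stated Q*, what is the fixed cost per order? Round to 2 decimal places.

$139.92

From Q* = √(2DS/H) ⇒ Q*² = 2DS/H.
S = Q²H / (2D) = 522² × 38 / (2 × 37,000) = 139.9242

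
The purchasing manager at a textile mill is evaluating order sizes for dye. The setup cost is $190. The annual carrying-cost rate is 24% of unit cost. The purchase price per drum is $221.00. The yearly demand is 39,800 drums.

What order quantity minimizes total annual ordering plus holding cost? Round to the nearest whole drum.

534 drums

H = i·C = 0.24 × $221 = $53.0400 per drum-year
2DS/H = 2·39,800·190/53.04 = 285,143.29
EOQ = √285,143.29 ≈ 533.99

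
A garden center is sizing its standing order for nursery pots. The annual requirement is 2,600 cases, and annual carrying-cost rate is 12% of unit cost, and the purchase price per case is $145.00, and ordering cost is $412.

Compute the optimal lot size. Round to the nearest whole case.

Carrying cost H = $145 × 12% = $17.4000/case/yr
Q* = √(2·D·S / H) = √(2·2,600·412 / 17.4) = √123,126.4 ≈ 350.89

351 cases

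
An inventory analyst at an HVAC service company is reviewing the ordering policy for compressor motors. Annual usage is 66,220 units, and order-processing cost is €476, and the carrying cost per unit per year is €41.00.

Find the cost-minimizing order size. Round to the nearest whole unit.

1,240 units

2DS/H = 2·66,220·476/41 = 1,537,596.10
EOQ = √1,537,596.10 ≈ 1,240.00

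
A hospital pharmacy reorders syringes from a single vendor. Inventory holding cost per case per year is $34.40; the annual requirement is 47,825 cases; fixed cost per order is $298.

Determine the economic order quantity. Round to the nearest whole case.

910 cases

Q* = √(2·D·S / H) = √(2·47,825·298 / 34.4) = √828,595.9 ≈ 910.27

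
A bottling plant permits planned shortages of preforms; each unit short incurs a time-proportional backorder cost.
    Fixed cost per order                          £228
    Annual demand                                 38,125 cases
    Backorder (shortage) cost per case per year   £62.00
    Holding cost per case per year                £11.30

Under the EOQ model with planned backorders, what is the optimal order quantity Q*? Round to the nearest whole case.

1,349 cases

Basic EOQ = √(2·38,125·228/11.3) = 1,240.361
Backorder adjustment √((H+b)/b) = √((11.3+62)/62) = 1.0873
Q* = 1,240.361 × 1.0873 ≈ 1,348.67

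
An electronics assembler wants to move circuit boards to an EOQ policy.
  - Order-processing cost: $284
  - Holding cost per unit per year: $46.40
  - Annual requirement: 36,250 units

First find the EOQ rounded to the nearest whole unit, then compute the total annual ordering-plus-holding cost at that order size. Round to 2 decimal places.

EOQ = √(2DS/H) = √(2 × 36,250 × 284 / 46.4)
    = √(443,750.00) ≈ 666.15 → Q = 666 units
Ordering: D/Q × S = 36,250/666 × $284 = $15,457.96
Holding:  Q/2 × H = 666/2 × $46.4 = $15,451.20
Total = $15,457.96 + $15,451.20 = $30,909.16

$30,909.16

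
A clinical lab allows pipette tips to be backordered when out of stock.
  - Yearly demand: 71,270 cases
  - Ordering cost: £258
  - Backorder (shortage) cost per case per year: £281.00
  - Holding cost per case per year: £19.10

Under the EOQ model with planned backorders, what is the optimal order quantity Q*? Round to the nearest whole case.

Basic EOQ = √(2·71,270·258/19.1) = 1,387.591
Backorder adjustment √((H+b)/b) = √((19.1+281)/281) = 1.0334
Q* = 1,387.591 × 1.0334 ≈ 1,433.97

1,434 cases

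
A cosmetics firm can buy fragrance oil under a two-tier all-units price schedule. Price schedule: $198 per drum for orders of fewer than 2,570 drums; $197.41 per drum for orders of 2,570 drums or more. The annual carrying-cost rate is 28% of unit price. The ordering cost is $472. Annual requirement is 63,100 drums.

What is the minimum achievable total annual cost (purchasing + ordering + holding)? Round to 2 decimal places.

H₁ = 28%×$198 = $55.4400;  H₂ = 28%×$197.41 = $55.2748
EOQ₁ = √(2×63,100×472/55.4400) = 1,036.55  (< 2,570, feasible at tier 1)
EOQ₂ = √(2×63,100×472/55.2748) = 1,038.09  (< 2,570 → use Q = 2,570 at tier-2 price)
TC(tier 1 (EOQ₁), Q≈1,036.5) = $12,551,266.17
TC(tier 2, Q≈2,570.0) = $12,539,187.91
Minimum at tier 2: $12,539,187.91

$12,539,187.91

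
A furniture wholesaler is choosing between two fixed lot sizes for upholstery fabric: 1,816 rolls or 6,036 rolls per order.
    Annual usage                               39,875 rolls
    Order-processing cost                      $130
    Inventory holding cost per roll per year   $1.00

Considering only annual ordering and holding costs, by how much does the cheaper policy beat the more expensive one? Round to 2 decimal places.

Annual cost at Q: ordering D·S/Q plus holding Q·H/2.
TC(1,816) = (39,875/1,816)×130 + (1,816/2)×1 = $3,762.49
TC(6,036) = (39,875/6,036)×130 + (6,036/2)×1 = $3,876.81
Lots of 1,816 are cheaper by $114.32.

$114.32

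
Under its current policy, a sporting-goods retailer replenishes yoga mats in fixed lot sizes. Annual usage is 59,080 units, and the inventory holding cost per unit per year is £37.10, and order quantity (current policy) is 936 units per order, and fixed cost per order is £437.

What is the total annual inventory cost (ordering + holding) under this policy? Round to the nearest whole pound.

£44,946

Orders/yr = 59,080/936 = 63.120; ordering cost = 63.120 × £437 = £27,583.29
Average inventory = 936/2 = 468; holding cost = 468 × £37.1 = £17,362.80
Total = £27,583.29 + £17,362.80 = £44,946.09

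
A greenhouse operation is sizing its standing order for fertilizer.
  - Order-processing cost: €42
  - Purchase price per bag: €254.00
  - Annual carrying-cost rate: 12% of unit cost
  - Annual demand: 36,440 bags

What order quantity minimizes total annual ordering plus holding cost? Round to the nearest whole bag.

317 bags

H = i·C = 0.12 × €254 = €30.4800 per bag-year
EOQ = √(2DS/H) = √(2 × 36,440 × 42 / 30.48)
    = √(100,425.20) ≈ 316.90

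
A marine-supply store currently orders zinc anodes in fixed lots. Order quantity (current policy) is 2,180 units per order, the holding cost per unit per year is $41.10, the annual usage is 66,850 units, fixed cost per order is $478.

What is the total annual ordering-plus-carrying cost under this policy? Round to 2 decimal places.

$59,456.94

Orders/yr = 66,850/2,180 = 30.665; ordering cost = 30.665 × $478 = $14,657.94
Average inventory = 2,180/2 = 1090; holding cost = 1090 × $41.1 = $44,799.00
Total = $14,657.94 + $44,799.00 = $59,456.94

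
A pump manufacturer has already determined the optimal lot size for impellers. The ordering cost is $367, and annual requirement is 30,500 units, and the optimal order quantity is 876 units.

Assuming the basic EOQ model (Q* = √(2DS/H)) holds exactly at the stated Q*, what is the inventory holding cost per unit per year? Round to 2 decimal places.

EOQ relation: Q² = 2DS/H, so rearrange for the unknown.
H = 2DS / Q² = 2 × 30,500 × 367 / 876² = 29.1734

$29.17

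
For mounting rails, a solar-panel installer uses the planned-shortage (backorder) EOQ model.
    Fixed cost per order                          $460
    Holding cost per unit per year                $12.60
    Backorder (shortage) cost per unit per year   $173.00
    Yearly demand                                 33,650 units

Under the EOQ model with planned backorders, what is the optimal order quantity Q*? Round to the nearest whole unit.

1,624 units

Basic EOQ = √(2·33,650·460/12.6) = 1,567.477
Backorder adjustment √((H+b)/b) = √((12.6+173)/173) = 1.0358
Q* = 1,567.477 × 1.0358 ≈ 1,623.56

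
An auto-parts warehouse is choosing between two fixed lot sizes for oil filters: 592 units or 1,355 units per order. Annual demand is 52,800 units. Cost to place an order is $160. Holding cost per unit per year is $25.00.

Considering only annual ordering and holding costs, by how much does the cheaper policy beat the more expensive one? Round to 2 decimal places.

$1,501.92

Annual cost at Q: ordering D·S/Q plus holding Q·H/2.
TC(592) = (52,800/592)×160 + (592/2)×25 = $21,670.27
TC(1,355) = (52,800/1,355)×160 + (1,355/2)×25 = $23,172.19
|ΔTC| = |$21,670.27 − $23,172.19| = $1,501.92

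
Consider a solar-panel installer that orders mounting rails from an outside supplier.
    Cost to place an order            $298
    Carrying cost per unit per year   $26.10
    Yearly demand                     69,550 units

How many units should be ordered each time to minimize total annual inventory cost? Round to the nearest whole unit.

EOQ = √(2DS/H) = √(2 × 69,550 × 298 / 26.1)
    = √(1,588,191.57) ≈ 1,260.23

1,260 units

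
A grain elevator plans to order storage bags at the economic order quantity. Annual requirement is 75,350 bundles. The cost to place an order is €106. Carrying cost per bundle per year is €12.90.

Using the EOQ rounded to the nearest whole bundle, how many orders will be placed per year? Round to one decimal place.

67.7 orders per year

Q* = √(2·D·S / H) = √(2·75,350·106 / 12.9) = √1,238,310.1 ≈ 1,112.79 → Q = 1,113
Orders per year = D/Q = 75,350 / 1,113 = 67.700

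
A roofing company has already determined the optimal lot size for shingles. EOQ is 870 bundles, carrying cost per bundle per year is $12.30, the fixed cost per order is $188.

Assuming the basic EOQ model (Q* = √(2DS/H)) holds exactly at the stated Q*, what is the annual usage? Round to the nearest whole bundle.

24,760 bundles per year

From Q* = √(2DS/H) ⇒ Q*² = 2DS/H.
D = Q²H / (2S) = 870² × 12.3 / (2 × 188) = 24,760.29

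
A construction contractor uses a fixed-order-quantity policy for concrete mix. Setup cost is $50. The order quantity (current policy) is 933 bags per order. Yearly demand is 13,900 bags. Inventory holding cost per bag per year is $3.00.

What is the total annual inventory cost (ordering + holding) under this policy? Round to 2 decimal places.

Orders/yr = 13,900/933 = 14.898; ordering cost = 14.898 × $50 = $744.91
Average inventory = 933/2 = 466.5; holding cost = 466.5 × $3 = $1,399.50
Total = $744.91 + $1,399.50 = $2,144.41

$2,144.41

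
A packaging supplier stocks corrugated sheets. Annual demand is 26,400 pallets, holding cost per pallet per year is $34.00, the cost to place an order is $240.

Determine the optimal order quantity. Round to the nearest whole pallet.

610 pallets

Optimal lot size Q* = (2 × 26,400 × $240 / $34)^½ ≈ 610.50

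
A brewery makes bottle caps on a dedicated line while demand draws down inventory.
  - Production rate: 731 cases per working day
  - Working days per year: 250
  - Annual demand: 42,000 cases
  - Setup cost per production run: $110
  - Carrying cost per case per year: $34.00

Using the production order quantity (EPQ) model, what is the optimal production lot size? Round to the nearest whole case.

594 cases

d = 42,000/250 = 168.0000 cases/day;  effective holding cost H(1 − d/p) = 34·(1 − 168.0000/731) = 26.18605
Q* = √(2DS / H_eff) = √(2·42,000·110 / 26.18605) ≈ 594.02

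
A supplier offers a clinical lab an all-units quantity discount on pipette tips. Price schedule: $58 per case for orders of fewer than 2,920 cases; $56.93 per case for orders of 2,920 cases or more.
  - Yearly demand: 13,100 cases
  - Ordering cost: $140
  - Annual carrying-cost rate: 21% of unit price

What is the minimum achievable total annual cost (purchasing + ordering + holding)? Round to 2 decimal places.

$763,865.82

H₁ = 21%×$58 = $12.1800;  H₂ = 21%×$56.93 = $11.9553
EOQ₁ = √(2×13,100×140/12.1800) = 548.77  (< 2,920, feasible at tier 1)
EOQ₂ = √(2×13,100×140/11.9553) = 553.90  (< 2,920 → use Q = 2,920 at tier-2 price)
TC(tier 1 (EOQ₁), Q≈548.8) = $766,484.03
TC(tier 2, Q≈2,920.0) = $763,865.82
Minimum at tier 2: $763,865.82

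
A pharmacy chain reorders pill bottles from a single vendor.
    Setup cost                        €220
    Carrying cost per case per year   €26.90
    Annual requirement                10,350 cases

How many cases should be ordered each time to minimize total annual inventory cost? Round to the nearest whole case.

Optimal lot size Q* = (2 × 10,350 × €220 / €26.9)^½ ≈ 411.45

411 cases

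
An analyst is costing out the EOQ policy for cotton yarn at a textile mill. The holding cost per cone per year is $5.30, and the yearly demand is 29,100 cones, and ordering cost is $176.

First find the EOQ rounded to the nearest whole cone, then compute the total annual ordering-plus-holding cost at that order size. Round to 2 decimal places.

Optimal lot size Q* = (2 × 29,100 × $176 / $5.3)^½ ≈ 1,390.21 → Q = 1,390 cones
Ordering: D/Q × S = 29,100/1,390 × $176 = $3,684.60
Holding:  Q/2 × H = 1,390/2 × $5.3 = $3,683.50
Total = $3,684.60 + $3,683.50 = $7,368.10

$7,368.10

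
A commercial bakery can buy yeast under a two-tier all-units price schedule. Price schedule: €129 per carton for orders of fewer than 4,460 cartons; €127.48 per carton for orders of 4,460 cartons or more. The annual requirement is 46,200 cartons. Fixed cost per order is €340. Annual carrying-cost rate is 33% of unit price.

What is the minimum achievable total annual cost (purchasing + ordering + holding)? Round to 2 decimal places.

€5,986,910.51

H₁ = 33%×€129 = €42.5700;  H₂ = 33%×€127.48 = €42.0684
EOQ₁ = √(2×46,200×340/42.5700) = 859.06  (< 4,460, feasible at tier 1)
EOQ₂ = √(2×46,200×340/42.0684) = 864.17  (< 4,460 → use Q = 4,460 at tier-2 price)
TC(tier 1 (EOQ₁), Q≈859.1) = €5,996,370.19
TC(tier 2, Q≈4,460.0) = €5,986,910.51
Minimum at tier 2: €5,986,910.51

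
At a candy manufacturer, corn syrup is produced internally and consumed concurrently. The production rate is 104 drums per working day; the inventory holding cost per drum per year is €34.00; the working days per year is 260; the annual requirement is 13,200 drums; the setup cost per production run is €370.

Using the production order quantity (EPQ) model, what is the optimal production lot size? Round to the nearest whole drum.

749 drums

d = 13,200/260 = 50.7692 drums/day;  effective holding cost H(1 − d/p) = 34·(1 − 50.7692/104) = 17.40237
Q* = √(2DS / H_eff) = √(2·13,200·370 / 17.40237) ≈ 749.20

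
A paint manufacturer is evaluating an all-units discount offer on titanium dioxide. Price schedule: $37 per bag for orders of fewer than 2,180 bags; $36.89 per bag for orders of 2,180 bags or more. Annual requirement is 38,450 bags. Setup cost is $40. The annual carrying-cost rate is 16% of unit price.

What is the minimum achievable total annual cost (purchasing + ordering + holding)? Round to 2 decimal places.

H₁ = 16%×$37 = $5.9200;  H₂ = 16%×$36.89 = $5.9024
EOQ₁ = √(2×38,450×40/5.9200) = 720.83  (< 2,180, feasible at tier 1)
EOQ₂ = √(2×38,450×40/5.9024) = 721.90  (< 2,180 → use Q = 2,180 at tier-2 price)
TC(tier 1 (EOQ₁), Q≈720.8) = $1,426,917.31
TC(tier 2, Q≈2,180.0) = $1,425,559.62
Minimum at tier 2: $1,425,559.62

$1,425,559.62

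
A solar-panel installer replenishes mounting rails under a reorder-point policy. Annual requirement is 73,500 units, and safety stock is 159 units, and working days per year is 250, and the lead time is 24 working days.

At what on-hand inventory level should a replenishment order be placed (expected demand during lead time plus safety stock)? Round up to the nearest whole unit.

7,215 units

Daily demand d = 73,500 / 250 = 294.000 units/day
Demand during lead time = 294.000 × 24 = 7,056.00
Reorder point = 7,056.00 + 159 = 7,215.00 → round up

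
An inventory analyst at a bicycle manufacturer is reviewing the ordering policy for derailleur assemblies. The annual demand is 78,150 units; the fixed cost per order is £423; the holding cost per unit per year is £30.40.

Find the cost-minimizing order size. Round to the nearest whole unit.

Q* = √(2·D·S / H) = √(2·78,150·423 / 30.4) = √2,174,832.2 ≈ 1,474.73

1,475 units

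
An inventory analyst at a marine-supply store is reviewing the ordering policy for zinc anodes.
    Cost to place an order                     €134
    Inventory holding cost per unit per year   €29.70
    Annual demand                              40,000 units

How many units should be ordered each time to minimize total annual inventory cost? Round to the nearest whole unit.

601 units

EOQ = √(2DS/H) = √(2 × 40,000 × 134 / 29.7)
    = √(360,942.76) ≈ 600.79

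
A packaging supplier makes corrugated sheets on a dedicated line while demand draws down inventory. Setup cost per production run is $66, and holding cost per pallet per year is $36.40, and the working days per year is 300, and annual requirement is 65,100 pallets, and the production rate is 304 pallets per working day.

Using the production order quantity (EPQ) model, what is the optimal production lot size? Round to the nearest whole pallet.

908 pallets

d = 65,100/300 = 217.0000 pallets/day;  effective holding cost H(1 − d/p) = 36.4·(1 − 217.0000/304) = 10.41711
Q* = √(2DS / H_eff) = √(2·65,100·66 / 10.41711) ≈ 908.25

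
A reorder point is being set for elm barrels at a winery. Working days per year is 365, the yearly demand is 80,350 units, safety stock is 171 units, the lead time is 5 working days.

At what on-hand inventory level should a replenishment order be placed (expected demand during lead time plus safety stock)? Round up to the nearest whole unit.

1,272 units

Daily demand d = 80,350 / 365 = 220.137 units/day
Demand during lead time = 220.137 × 5 = 1,100.68
Reorder point = 1,100.68 + 171 = 1,271.68 → round up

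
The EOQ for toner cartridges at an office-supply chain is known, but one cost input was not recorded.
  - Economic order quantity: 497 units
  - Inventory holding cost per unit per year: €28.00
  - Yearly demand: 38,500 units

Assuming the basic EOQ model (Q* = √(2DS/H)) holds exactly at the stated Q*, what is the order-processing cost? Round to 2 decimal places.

EOQ relation: Q² = 2DS/H, so rearrange for the unknown.
S = Q²H / (2D) = 497² × 28 / (2 × 38,500) = 89.8215

€89.82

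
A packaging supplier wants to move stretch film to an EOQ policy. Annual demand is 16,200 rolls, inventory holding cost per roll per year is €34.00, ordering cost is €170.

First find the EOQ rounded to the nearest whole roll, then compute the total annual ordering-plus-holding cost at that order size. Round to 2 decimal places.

EOQ = √(2DS/H) = √(2 × 16,200 × 170 / 34)
    = √(162,000.00) ≈ 402.49 → Q = 402 rolls
Orders/yr = 16,200/402 = 40.299; ordering cost = 40.299 × €170 = €6,850.75
Average inventory = 402/2 = 201; holding cost = 201 × €34 = €6,834.00
Total = €6,850.75 + €6,834.00 = €13,684.75

€13,684.75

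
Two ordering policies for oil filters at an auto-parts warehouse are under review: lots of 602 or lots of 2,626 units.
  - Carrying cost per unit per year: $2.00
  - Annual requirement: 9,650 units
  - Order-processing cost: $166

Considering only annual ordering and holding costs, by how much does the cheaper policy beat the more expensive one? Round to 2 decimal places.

$26.95

For each Q, cost = (D/Q)·S + (Q/2)·H.
TC(602) = (9,650/602)×166 + (602/2)×2 = $3,262.96
TC(2,626) = (9,650/2,626)×166 + (2,626/2)×2 = $3,236.02
|ΔTC| = |$3,262.96 − $3,236.02| = $26.95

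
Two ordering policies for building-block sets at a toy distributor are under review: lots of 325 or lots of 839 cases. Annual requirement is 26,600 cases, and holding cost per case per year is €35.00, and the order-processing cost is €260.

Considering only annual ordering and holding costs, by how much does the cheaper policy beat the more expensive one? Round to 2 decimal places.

For each Q, cost = (D/Q)·S + (Q/2)·H.
TC(325) = (26,600/325)×260 + (325/2)×35 = €26,967.50
TC(839) = (26,600/839)×260 + (839/2)×35 = €22,925.65
Lots of 839 are cheaper by €4,041.85.

€4,041.85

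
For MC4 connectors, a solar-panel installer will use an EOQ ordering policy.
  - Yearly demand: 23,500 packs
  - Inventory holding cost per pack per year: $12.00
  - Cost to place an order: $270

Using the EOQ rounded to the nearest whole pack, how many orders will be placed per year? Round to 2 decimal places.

22.86 orders per year

Q* = √(2·D·S / H) = √(2·23,500·270 / 12) = √1,057,500.0 ≈ 1,028.35 → Q = 1,028
N = D/Q = 23,500/1,028 ≈ 22.860 orders/yr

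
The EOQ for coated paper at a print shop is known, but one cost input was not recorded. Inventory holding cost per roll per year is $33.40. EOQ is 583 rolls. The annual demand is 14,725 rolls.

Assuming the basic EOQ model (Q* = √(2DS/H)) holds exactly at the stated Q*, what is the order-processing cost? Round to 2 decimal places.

From Q* = √(2DS/H) ⇒ Q*² = 2DS/H.
S = Q²H / (2D) = 583² × 33.4 / (2 × 14,725) = 385.4768

$385.48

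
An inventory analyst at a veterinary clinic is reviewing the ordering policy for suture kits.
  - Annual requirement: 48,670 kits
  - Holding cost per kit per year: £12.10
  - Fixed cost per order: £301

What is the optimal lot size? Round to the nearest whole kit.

1,556 kits

Optimal lot size Q* = (2 × 48,670 × £301 / £12.1)^½ ≈ 1,556.10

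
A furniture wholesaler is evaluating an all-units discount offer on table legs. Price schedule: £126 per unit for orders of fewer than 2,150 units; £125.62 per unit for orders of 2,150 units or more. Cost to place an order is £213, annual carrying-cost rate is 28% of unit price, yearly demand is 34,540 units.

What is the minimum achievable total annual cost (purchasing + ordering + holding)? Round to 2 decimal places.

£4,374,824.01

H₁ = 28%×£126 = £35.2800;  H₂ = 28%×£125.62 = £35.1736
EOQ₁ = √(2×34,540×213/35.2800) = 645.81  (< 2,150, feasible at tier 1)
EOQ₂ = √(2×34,540×213/35.1736) = 646.78  (< 2,150 → use Q = 2,150 at tier-2 price)
TC(tier 1 (EOQ₁), Q≈645.8) = £4,374,824.01
TC(tier 2, Q≈2,150.0) = £4,380,148.29
Minimum at tier 1 (EOQ₁): £4,374,824.01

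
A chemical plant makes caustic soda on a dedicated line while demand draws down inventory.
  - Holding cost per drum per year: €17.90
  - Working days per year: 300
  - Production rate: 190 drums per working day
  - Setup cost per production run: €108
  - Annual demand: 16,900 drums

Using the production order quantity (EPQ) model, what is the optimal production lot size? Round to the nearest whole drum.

d = 16,900/300 = 56.3333 drums/day;  effective holding cost H(1 − d/p) = 17.9·(1 − 56.3333/190) = 12.59281
Q* = √(2DS / H_eff) = √(2·16,900·108 / 12.59281) ≈ 538.40

538 drums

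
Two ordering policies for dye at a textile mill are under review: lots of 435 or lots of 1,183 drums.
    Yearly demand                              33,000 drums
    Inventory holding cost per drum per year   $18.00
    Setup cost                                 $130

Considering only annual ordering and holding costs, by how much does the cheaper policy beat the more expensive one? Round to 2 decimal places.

$496.30

For each Q, cost = (D/Q)·S + (Q/2)·H.
TC(435) = (33,000/435)×130 + (435/2)×18 = $13,777.07
TC(1,183) = (33,000/1,183)×130 + (1,183/2)×18 = $14,273.37
Cheaper: Q = 435.  Difference = $496.30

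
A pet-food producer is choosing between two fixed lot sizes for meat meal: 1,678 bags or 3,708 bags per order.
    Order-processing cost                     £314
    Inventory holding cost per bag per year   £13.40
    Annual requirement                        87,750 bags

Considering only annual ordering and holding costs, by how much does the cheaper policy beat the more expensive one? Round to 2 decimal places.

TC(Q) = (D/Q)S + (Q/2)H
TC(1,678) = (87,750/1,678)×314 + (1,678/2)×13.4 = £27,663.04
TC(3,708) = (87,750/3,708)×314 + (3,708/2)×13.4 = £32,274.43
Cheaper: Q = 1,678.  Difference = £4,611.38

£4,611.38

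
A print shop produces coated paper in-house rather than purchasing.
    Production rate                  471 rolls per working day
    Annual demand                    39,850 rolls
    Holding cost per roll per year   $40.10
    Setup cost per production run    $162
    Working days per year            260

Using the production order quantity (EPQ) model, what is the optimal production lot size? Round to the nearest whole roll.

691 rolls

Daily demand d = 39,850/260 = 153.269; p = 471; 1 − d/p = 0.67459
EPQ = √(2DS / (H(1 − d/p)))
    = √(2 × 39,850 × 162 / (40.1 × 0.67459)) ≈ 690.87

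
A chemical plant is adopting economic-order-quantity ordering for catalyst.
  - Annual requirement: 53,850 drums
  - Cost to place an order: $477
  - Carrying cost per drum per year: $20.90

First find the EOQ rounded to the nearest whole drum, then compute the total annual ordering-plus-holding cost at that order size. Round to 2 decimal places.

EOQ = √(2DS/H) = √(2 × 53,850 × 477 / 20.9)
    = √(2,458,033.49) ≈ 1,567.81 → Q = 1,568 drums
Annual ordering cost = (D/Q)·S = (53,850/1,568) × 477 = $16,381.66
Annual holding cost  = (Q/2)·H = (1,568/2) × 20.9 = $16,385.60
Total = $16,381.66 + $16,385.60 = $32,767.26

$32,767.26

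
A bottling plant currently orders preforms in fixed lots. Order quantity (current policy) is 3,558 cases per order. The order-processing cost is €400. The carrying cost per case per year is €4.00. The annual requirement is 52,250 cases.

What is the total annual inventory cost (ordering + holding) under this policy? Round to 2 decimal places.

Annual ordering cost = (D/Q)·S = (52,250/3,558) × 400 = €5,874.09
Annual holding cost  = (Q/2)·H = (3,558/2) × 4 = €7,116.00
Total = €5,874.09 + €7,116.00 = €12,990.09

€12,990.09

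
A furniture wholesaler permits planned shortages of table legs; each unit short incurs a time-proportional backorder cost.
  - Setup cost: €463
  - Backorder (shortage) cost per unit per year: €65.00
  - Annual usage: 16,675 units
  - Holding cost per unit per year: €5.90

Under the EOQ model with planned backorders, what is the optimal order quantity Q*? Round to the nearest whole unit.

1,690 units

Q* = √(2DS/H) · √((H + b)/b)
   = √(2 × 16,675 × 463 / 5.9) · √((5.9 + 65) / 65)
   = 1,617.754 × 1.0444 ≈ 1,689.58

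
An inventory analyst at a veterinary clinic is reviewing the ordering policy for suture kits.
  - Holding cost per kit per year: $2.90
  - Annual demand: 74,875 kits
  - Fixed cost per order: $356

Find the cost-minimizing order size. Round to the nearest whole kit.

4,288 kits

Optimal lot size Q* = (2 × 74,875 × $356 / $2.9)^½ ≈ 4,287.55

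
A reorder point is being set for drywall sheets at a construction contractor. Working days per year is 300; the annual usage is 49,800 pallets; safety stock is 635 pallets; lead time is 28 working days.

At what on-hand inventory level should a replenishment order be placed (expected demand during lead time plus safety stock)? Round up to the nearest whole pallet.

Daily demand d = 49,800 / 300 = 166.000 pallets/day
Demand during lead time = 166.000 × 28 = 4,648.00
Reorder point = 4,648.00 + 635 = 5,283.00 → round up

5,283 pallets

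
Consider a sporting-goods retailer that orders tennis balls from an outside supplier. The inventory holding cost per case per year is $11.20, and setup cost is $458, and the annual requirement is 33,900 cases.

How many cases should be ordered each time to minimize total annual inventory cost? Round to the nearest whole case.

1,665 cases

Optimal lot size Q* = (2 × 33,900 × $458 / $11.2)^½ ≈ 1,665.09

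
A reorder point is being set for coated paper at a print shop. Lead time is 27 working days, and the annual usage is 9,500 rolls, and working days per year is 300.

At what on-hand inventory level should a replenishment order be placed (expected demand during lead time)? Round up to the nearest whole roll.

Daily demand d = 9,500 / 300 = 31.667 rolls/day
Demand during lead time = 31.667 × 27 = 855.00
Reorder point = 855.00 → round up

855 rolls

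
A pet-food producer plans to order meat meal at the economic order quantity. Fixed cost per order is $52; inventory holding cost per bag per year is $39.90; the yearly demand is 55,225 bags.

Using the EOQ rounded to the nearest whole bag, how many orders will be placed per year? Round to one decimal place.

EOQ = √(2DS/H) = √(2 × 55,225 × 52 / 39.9)
    = √(143,944.86) ≈ 379.40 → Q = 379
Orders per year = D/Q = 55,225 / 379 = 145.712

145.7 orders per year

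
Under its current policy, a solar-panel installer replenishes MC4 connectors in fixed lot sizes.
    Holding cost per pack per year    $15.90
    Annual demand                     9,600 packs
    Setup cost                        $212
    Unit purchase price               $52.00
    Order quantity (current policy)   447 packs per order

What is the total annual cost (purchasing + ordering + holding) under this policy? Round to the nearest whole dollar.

$507,307

Annual ordering cost = (D/Q)·S = (9,600/447) × 212 = $4,553.02
Annual holding cost  = (Q/2)·H = (447/2) × 15.9 = $3,553.65
Purchase cost = D·C = 9,600 × 52 = $499,200.00
Total = $4,553.02 + $3,553.65 + $499,200.00 = $507,306.67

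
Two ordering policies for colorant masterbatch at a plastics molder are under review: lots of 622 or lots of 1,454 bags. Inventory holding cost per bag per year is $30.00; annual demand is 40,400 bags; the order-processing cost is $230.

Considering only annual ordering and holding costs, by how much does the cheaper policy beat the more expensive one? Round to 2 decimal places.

$3,931.74

TC(Q) = (D/Q)S + (Q/2)H
TC(622) = (40,400/622)×230 + (622/2)×30 = $24,268.91
TC(1,454) = (40,400/1,454)×230 + (1,454/2)×30 = $28,200.65
Cheaper: Q = 622.  Difference = $3,931.74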